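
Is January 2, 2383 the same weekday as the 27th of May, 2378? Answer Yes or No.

No

From May 27, 2378 to Jan 2, 2383 is 1681 days.
1681 mod 7 = 1, so they are different weekdays.
(May 27, 2378 is a Saturday; Jan 2, 2383 is a Sunday.)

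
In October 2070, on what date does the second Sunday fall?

October 12, 2070

October 1, 2070 is a Wednesday.
The first Sunday is therefore October 5 (4 days later).
The second Sunday is 5 + 1×7 = October 12.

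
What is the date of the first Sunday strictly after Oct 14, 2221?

October 21, 2221

Oct 14, 2221 is a Sunday.
From Sunday to the next Sunday is 7 days.
Oct 14, 2221 + 7 = Oct 21, 2221.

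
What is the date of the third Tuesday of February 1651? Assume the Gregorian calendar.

February 1, 1651 is a Wednesday.
The first Tuesday is therefore February 7 (6 days later).
The third Tuesday is 7 + 2×7 = February 21.

February 21, 1651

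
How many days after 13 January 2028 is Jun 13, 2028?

Jan 13, 2028 → Feb 13, 2028: 31 days (January has 31).
Feb 13, 2028 → Mar 13, 2028: 29 days (February has 29).
Mar 13, 2028 → Apr 13, 2028: 31 days (March has 31).
Apr 13, 2028 → May 13, 2028: 30 days (April has 30).
May 13, 2028 → Jun 13, 2028: 31 days.
Total: 152 days.

152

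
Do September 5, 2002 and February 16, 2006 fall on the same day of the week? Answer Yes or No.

Yes

From Sep 5, 2002 to Feb 16, 2006 is 1260 days.
1260 mod 7 = 0, so they are the same weekday.
(Sep 5, 2002 is a Thursday; Feb 16, 2006 is a Thursday.)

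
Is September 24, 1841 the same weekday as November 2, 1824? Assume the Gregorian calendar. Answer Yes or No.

From Nov 2, 1824 to Sep 24, 1841 is 6170 days.
6170 mod 7 = 3, so they are different weekdays.
(Nov 2, 1824 is a Tuesday; Sep 24, 1841 is a Friday.)

No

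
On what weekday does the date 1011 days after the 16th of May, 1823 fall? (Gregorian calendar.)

Monday

First find the weekday of May 16, 1823. Doomsday rule: the anchor day for the 1800s is Friday. For year 23: 23÷12 = 1 r 11, and 11÷4 = 2, so 1+11+2 = 14.
Friday + 14 ≡ Friday — that's 1823's doomsday.
In May the doomsday date is May 9.
May 16 is 7 days after May 9; 7 mod 7 = 0, so Friday + 0 = Friday.
1011 mod 7 = 3, so 1011 days after a Friday is Friday + 3 = Monday.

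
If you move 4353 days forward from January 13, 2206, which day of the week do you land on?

Sunday

First find the weekday of Jan 13, 2206. Doomsday rule: the anchor day for the 2200s is Friday. For year 06: 6÷12 = 0 r 6, and 6÷4 = 1, so 0+6+1 = 7.
Friday + 7 ≡ Friday — that's 2206's doomsday.
In January the doomsday date is Jan 3 (2206 is not a leap year).
Jan 13 is 10 days after Jan 3; 10 mod 7 = 3, so Friday + 3 = Monday.
4353 mod 7 = 6, so 4353 days after a Monday is Monday + 6 = Sunday.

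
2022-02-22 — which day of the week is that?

Tuesday

Doomsday rule: the anchor day for the 2000s is Tuesday. For year 22: 22÷12 = 1 r 10, and 10÷4 = 2, so 1+10+2 = 13.
Tuesday + 13 ≡ Monday — that's 2022's doomsday.
In February the doomsday date is Feb 28 (2022 is not a leap year).
Feb 22 is 6 days before Feb 28; 6 mod 7 = 6, so Monday − 6 = Tuesday.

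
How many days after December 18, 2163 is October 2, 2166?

1019

Dec 18, 2163 → Dec 18, 2164: 366 days (Feb 29, 2164 is in that span).
Dec 18, 2164 → Dec 18, 2165: 365 days.
Dec 18, 2165 → Jan 18, 2166: 31 days (December has 31).
Jan 18, 2166 → Feb 18, 2166: 31 days (January has 31).
Feb 18, 2166 → Mar 18, 2166: 28 days (February has 28).
Mar 18, 2166 → Apr 18, 2166: 31 days (March has 31).
Apr 18, 2166 → May 18, 2166: 30 days (April has 30).
May 18, 2166 → Jun 18, 2166: 31 days (May has 31).
Jun 18, 2166 → Jul 18, 2166: 30 days (June has 30).
Jul 18, 2166 → Aug 18, 2166: 31 days (July has 31).
Aug 18, 2166 → Sep 18, 2166: 31 days (August has 31).
Sep 18, 2166 → Oct 2, 2166: 14 days.
Total: 1019 days.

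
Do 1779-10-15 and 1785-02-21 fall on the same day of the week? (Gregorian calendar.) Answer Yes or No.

From Oct 15, 1779 to Feb 21, 1785 is 1956 days.
1956 mod 7 = 3, so they are different weekdays.
(Oct 15, 1779 is a Friday; Feb 21, 1785 is a Monday.)

No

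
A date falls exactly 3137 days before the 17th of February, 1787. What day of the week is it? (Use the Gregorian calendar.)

Friday

First find the weekday of Feb 17, 1787. Doomsday rule: the anchor day for the 1700s is Sunday. For year 87: 87÷12 = 7 r 3, and 3÷4 = 0, so 7+3+0 = 10.
Sunday + 10 ≡ Wednesday — that's 1787's doomsday.
In February the doomsday date is Feb 28 (1787 is not a leap year).
Feb 17 is 11 days before Feb 28; 11 mod 7 = 4, so Wednesday − 4 = Saturday.
3137 mod 7 = 1, so 3137 days before a Saturday is Saturday − 1 = Friday.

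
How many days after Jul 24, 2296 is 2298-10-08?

Jul 24, 2296 → Jul 24, 2297: 365 days.
Jul 24, 2297 → Jul 24, 2298: 365 days.
Jul 24, 2298 → Aug 24, 2298: 31 days (July has 31).
Aug 24, 2298 → Sep 24, 2298: 31 days (August has 31).
Sep 24, 2298 → Oct 8, 2298: 14 days.
Total: 806 days.

806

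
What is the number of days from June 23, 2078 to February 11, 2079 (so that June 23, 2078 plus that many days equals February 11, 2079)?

233

Jun 23, 2078 → Jul 23, 2078: 30 days (June has 30).
Jul 23, 2078 → Aug 23, 2078: 31 days (July has 31).
Aug 23, 2078 → Sep 23, 2078: 31 days (August has 31).
Sep 23, 2078 → Oct 23, 2078: 30 days (September has 30).
Oct 23, 2078 → Nov 23, 2078: 31 days (October has 31).
Nov 23, 2078 → Dec 23, 2078: 30 days (November has 30).
Dec 23, 2078 → Jan 23, 2079: 31 days (December has 31).
Jan 23, 2079 → Feb 11, 2079: 19 days.
Total: 233 days.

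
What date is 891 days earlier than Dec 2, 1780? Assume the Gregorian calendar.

−366 (one year; includes Feb 29, 1780) → Dec 2, 1779 (525 left).
−365 (one year) → Dec 2, 1778 (160 left).
−2 → Nov 30, 1778 (end of Nov, 30 days; 158 left).
−30 → Oct 31, 1778 (end of Oct, 31 days; 128 left).
−31 → Sep 30, 1778 (end of Sep, 30 days; 97 left).
−30 → Aug 31, 1778 (end of Aug, 31 days; 67 left).
−31 → Jul 31, 1778 (end of Jul, 31 days; 36 left).
−31 → Jun 30, 1778 (end of Jun, 30 days; 5 left).
−5 → Jun 25, 1778.

June 25, 1778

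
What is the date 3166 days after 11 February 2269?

October 13, 2277

+365 (one year) → Feb 11, 2270 (2801 left).
+365 (one year) → Feb 11, 2271 (2436 left).
+365 (one year) → Feb 11, 2272 (2071 left).
+366 (one year; includes Feb 29, 2272) → Feb 11, 2273 (1705 left).
+365 (one year) → Feb 11, 2274 (1340 left).
+365 (one year) → Feb 11, 2275 (975 left).
+365 (one year) → Feb 11, 2276 (610 left).
+366 (one year; includes Feb 29, 2276) → Feb 11, 2277 (244 left).
Feb has 28 days: +18 → Mar 1, 2277 (226 left).
Mar has 31 days: +31 → Apr 1, 2277 (195 left).
Apr has 30 days: +30 → May 1, 2277 (165 left).
May has 31 days: +31 → Jun 1, 2277 (134 left).
Jun has 30 days: +30 → Jul 1, 2277 (104 left).
Jul has 31 days: +31 → Aug 1, 2277 (73 left).
Aug has 31 days: +31 → Sep 1, 2277 (42 left).
Sep has 30 days: +30 → Oct 1, 2277 (12 left).
+12 → Oct 13, 2277.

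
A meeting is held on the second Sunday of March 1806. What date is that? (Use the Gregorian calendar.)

March 9, 1806

March 1, 1806 is a Saturday.
The first Sunday is therefore March 2 (1 days later).
The second Sunday is 2 + 1×7 = March 9.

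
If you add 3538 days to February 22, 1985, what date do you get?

+365 (one year) → Feb 22, 1986 (3173 left).
+365 (one year) → Feb 22, 1987 (2808 left).
+365 (one year) → Feb 22, 1988 (2443 left).
+366 (one year; includes Feb 29, 1988) → Feb 22, 1989 (2077 left).
+365 (one year) → Feb 22, 1990 (1712 left).
+365 (one year) → Feb 22, 1991 (1347 left).
+365 (one year) → Feb 22, 1992 (982 left).
+366 (one year; includes Feb 29, 1992) → Feb 22, 1993 (616 left).
+365 (one year) → Feb 22, 1994 (251 left).
Feb has 28 days: +7 → Mar 1, 1994 (244 left).
Mar has 31 days: +31 → Apr 1, 1994 (213 left).
Apr has 30 days: +30 → May 1, 1994 (183 left).
May has 31 days: +31 → Jun 1, 1994 (152 left).
Jun has 30 days: +30 → Jul 1, 1994 (122 left).
Jul has 31 days: +31 → Aug 1, 1994 (91 left).
Aug has 31 days: +31 → Sep 1, 1994 (60 left).
Sep has 30 days: +30 → Oct 1, 1994 (30 left).
+30 → Oct 31, 1994.

October 31, 1994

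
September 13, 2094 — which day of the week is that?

Monday

January 1, 2094 is a Friday.
Jan 1, 2094 → Feb 1, 2094: 31 days (January has 31).
Feb 1, 2094 → Mar 1, 2094: 28 days (February has 28).
Mar 1, 2094 → Apr 1, 2094: 31 days (March has 31).
Apr 1, 2094 → May 1, 2094: 30 days (April has 30).
May 1, 2094 → Jun 1, 2094: 31 days (May has 31).
Jun 1, 2094 → Jul 1, 2094: 30 days (June has 30).
Jul 1, 2094 → Aug 1, 2094: 31 days (July has 31).
Aug 1, 2094 → Sep 1, 2094: 31 days (August has 31).
Sep 1, 2094 → Sep 13, 2094: 12 days.
Total: 255 days.
255 mod 7 = 3, so Friday + 3 = Monday.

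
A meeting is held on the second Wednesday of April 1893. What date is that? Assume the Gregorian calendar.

April 12, 1893

April 1, 1893 is a Saturday.
The first Wednesday is therefore April 5 (4 days later).
The second Wednesday is 5 + 1×7 = April 12.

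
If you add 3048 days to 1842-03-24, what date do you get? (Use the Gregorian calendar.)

+365 (one year) → Mar 24, 1843 (2683 left).
+366 (one year; includes Feb 29, 1844) → Mar 24, 1844 (2317 left).
+365 (one year) → Mar 24, 1845 (1952 left).
+365 (one year) → Mar 24, 1846 (1587 left).
+365 (one year) → Mar 24, 1847 (1222 left).
+366 (one year; includes Feb 29, 1848) → Mar 24, 1848 (856 left).
+365 (one year) → Mar 24, 1849 (491 left).
+365 (one year) → Mar 24, 1850 (126 left).
Mar has 31 days: +8 → Apr 1, 1850 (118 left).
Apr has 30 days: +30 → May 1, 1850 (88 left).
May has 31 days: +31 → Jun 1, 1850 (57 left).
Jun has 30 days: +30 → Jul 1, 1850 (27 left).
+27 → Jul 28, 1850.

July 28, 1850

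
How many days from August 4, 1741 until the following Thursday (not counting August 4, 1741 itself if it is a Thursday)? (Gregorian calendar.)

6

Aug 4, 1741 is a Friday.
From Friday to the next Thursday is 6 days.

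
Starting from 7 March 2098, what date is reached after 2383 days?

September 15, 2104

+365 (one year) → Mar 7, 2099 (2018 left).
+365 (one year) → Mar 7, 2100 (1653 left).
+365 (one year) → Mar 7, 2101 (1288 left).
+365 (one year) → Mar 7, 2102 (923 left).
+365 (one year) → Mar 7, 2103 (558 left).
+366 (one year; includes Feb 29, 2104) → Mar 7, 2104 (192 left).
Mar has 31 days: +25 → Apr 1, 2104 (167 left).
Apr has 30 days: +30 → May 1, 2104 (137 left).
May has 31 days: +31 → Jun 1, 2104 (106 left).
Jun has 30 days: +30 → Jul 1, 2104 (76 left).
Jul has 31 days: +31 → Aug 1, 2104 (45 left).
Aug has 31 days: +31 → Sep 1, 2104 (14 left).
+14 → Sep 15, 2104.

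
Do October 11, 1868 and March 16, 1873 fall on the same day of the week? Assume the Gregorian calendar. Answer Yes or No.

Yes

From Oct 11, 1868 to Mar 16, 1873 is 1617 days.
1617 mod 7 = 0, so they are the same weekday.
(Oct 11, 1868 is a Sunday; Mar 16, 1873 is a Sunday.)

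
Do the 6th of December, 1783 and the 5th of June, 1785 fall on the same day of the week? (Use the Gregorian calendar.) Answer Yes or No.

No

From Dec 6, 1783 to Jun 5, 1785 is 547 days.
547 mod 7 = 1, so they are different weekdays.
(Dec 6, 1783 is a Saturday; Jun 5, 1785 is a Sunday.)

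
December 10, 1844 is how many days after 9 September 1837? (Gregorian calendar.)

Sep 9, 1837 → Sep 9, 1838: 365 days.
Sep 9, 1838 → Sep 9, 1839: 365 days.
Sep 9, 1839 → Sep 9, 1840: 366 days (Feb 29, 1840 is in that span).
Sep 9, 1840 → Sep 9, 1841: 365 days.
Sep 9, 1841 → Sep 9, 1842: 365 days.
Sep 9, 1842 → Sep 9, 1843: 365 days.
Sep 9, 1843 → Sep 9, 1844: 366 days (Feb 29, 1844 is in that span).
Sep 9, 1844 → Oct 9, 1844: 30 days (September has 30).
Oct 9, 1844 → Nov 9, 1844: 31 days (October has 31).
Nov 9, 1844 → Dec 9, 1844: 30 days (November has 30).
Dec 9, 1844 → Dec 10, 1844: 1 days.
Total: 2649 days.

2649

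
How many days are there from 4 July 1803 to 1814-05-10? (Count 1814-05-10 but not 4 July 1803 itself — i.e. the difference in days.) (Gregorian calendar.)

Jul 4, 1803 → Jul 4, 1804: 366 days (Feb 29, 1804 is in that span).
Jul 4, 1804 → Jul 4, 1805: 365 days.
Jul 4, 1805 → Jul 4, 1806: 365 days.
Jul 4, 1806 → Jul 4, 1807: 365 days.
Jul 4, 1807 → Jul 4, 1808: 366 days (Feb 29, 1808 is in that span).
Jul 4, 1808 → Jul 4, 1809: 365 days.
Jul 4, 1809 → Jul 4, 1810: 365 days.
Jul 4, 1810 → Jul 4, 1811: 365 days.
Jul 4, 1811 → Jul 4, 1812: 366 days (Feb 29, 1812 is in that span).
Jul 4, 1812 → Jul 4, 1813: 365 days.
Jul 4, 1813 → Aug 4, 1813: 31 days (July has 31).
Aug 4, 1813 → Sep 4, 1813: 31 days (August has 31).
Sep 4, 1813 → Oct 4, 1813: 30 days (September has 30).
Oct 4, 1813 → Nov 4, 1813: 31 days (October has 31).
Nov 4, 1813 → Dec 4, 1813: 30 days (November has 30).
Dec 4, 1813 → Jan 4, 1814: 31 days (December has 31).
Jan 4, 1814 → Feb 4, 1814: 31 days (January has 31).
Feb 4, 1814 → Mar 4, 1814: 28 days (February has 28).
Mar 4, 1814 → Apr 4, 1814: 31 days (March has 31).
Apr 4, 1814 → May 4, 1814: 30 days (April has 30).
May 4, 1814 → May 10, 1814: 6 days.
Total: 3963 days.

3963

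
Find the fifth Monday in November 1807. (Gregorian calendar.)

November 30, 1807

November 1, 1807 is a Sunday.
The first Monday is therefore November 2 (1 days later).
The fifth Monday is 2 + 4×7 = November 30.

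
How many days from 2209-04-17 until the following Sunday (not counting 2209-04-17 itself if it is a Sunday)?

Apr 17, 2209 is a Monday.
From Monday to the next Sunday is 6 days.

6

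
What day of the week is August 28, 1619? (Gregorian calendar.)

Doomsday rule: the anchor day for the 1600s is Tuesday. For year 19: 19÷12 = 1 r 7, and 7÷4 = 1, so 1+7+1 = 9.
Tuesday + 9 ≡ Thursday — that's 1619's doomsday.
In August the doomsday date is Aug 8.
Aug 28 is 20 days after Aug 8; 20 mod 7 = 6, so Thursday + 6 = Wednesday.

Wednesday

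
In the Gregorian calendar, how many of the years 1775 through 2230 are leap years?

110

Multiples of 4 in [1775,2230]: 114.
Of those, multiples of 100: 5 (not leap unless ÷400).
Multiples of 400: 1.
Leap years = 114 − 5 + 1 = 110.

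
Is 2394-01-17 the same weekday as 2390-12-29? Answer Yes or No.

No

From Dec 29, 2390 to Jan 17, 2394 is 1115 days.
1115 mod 7 = 2, so they are different weekdays.
(Dec 29, 2390 is a Saturday; Jan 17, 2394 is a Monday.)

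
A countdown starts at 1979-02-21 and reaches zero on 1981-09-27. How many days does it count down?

Feb 21, 1979 → Feb 21, 1980: 365 days.
Feb 21, 1980 → Feb 21, 1981: 366 days (Feb 29, 1980 is in that span).
Feb 21, 1981 → Mar 21, 1981: 28 days (February has 28).
Mar 21, 1981 → Apr 21, 1981: 31 days (March has 31).
Apr 21, 1981 → May 21, 1981: 30 days (April has 30).
May 21, 1981 → Jun 21, 1981: 31 days (May has 31).
Jun 21, 1981 → Jul 21, 1981: 30 days (June has 30).
Jul 21, 1981 → Aug 21, 1981: 31 days (July has 31).
Aug 21, 1981 → Sep 21, 1981: 31 days (August has 31).
Sep 21, 1981 → Sep 27, 1981: 6 days.
Total: 949 days.

949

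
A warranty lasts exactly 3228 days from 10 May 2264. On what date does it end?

+365 (one year) → May 10, 2265 (2863 left).
+365 (one year) → May 10, 2266 (2498 left).
+365 (one year) → May 10, 2267 (2133 left).
+366 (one year; includes Feb 29, 2268) → May 10, 2268 (1767 left).
+365 (one year) → May 10, 2269 (1402 left).
+365 (one year) → May 10, 2270 (1037 left).
+365 (one year) → May 10, 2271 (672 left).
+366 (one year; includes Feb 29, 2272) → May 10, 2272 (306 left).
May has 31 days: +22 → Jun 1, 2272 (284 left).
Jun has 30 days: +30 → Jul 1, 2272 (254 left).
Jul has 31 days: +31 → Aug 1, 2272 (223 left).
Aug has 31 days: +31 → Sep 1, 2272 (192 left).
Sep has 30 days: +30 → Oct 1, 2272 (162 left).
Oct has 31 days: +31 → Nov 1, 2272 (131 left).
Nov has 30 days: +30 → Dec 1, 2272 (101 left).
Dec has 31 days: +31 → Jan 1, 2273 (70 left).
Jan has 31 days: +31 → Feb 1, 2273 (39 left).
Feb has 28 days: +28 → Mar 1, 2273 (11 left).
+11 → Mar 12, 2273.

March 12, 2273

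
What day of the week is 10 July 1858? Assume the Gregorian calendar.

Doomsday rule: the anchor day for the 1800s is Friday. For year 58: 58÷12 = 4 r 10, and 10÷4 = 2, so 4+10+2 = 16.
Friday + 16 ≡ Sunday — that's 1858's doomsday.
In July the doomsday date is Jul 11.
Jul 10 is 1 day before Jul 11; 1 mod 7 = 1, so Sunday − 1 = Saturday.

Saturday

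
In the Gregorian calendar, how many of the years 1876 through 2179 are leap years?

74

Multiples of 4 in [1876,2179]: 76.
Of those, multiples of 100: 3 (not leap unless ÷400).
Multiples of 400: 1.
Leap years = 76 − 3 + 1 = 74.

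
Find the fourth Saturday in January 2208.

January 23, 2208

January 1, 2208 is a Friday.
The first Saturday is therefore January 2 (1 days later).
The fourth Saturday is 2 + 3×7 = January 23.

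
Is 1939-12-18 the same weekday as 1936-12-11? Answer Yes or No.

From Dec 11, 1936 to Dec 18, 1939 is 1102 days.
1102 mod 7 = 3, so they are different weekdays.
(Dec 11, 1936 is a Friday; Dec 18, 1939 is a Monday.)

No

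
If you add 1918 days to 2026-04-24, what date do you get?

+365 (one year) → Apr 24, 2027 (1553 left).
+366 (one year; includes Feb 29, 2028) → Apr 24, 2028 (1187 left).
+365 (one year) → Apr 24, 2029 (822 left).
+365 (one year) → Apr 24, 2030 (457 left).
+365 (one year) → Apr 24, 2031 (92 left).
Apr has 30 days: +7 → May 1, 2031 (85 left).
May has 31 days: +31 → Jun 1, 2031 (54 left).
Jun has 30 days: +30 → Jul 1, 2031 (24 left).
+24 → Jul 25, 2031.

July 25, 2031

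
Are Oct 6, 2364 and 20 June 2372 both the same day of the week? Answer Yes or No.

From Oct 6, 2364 to Jun 20, 2372 is 2814 days.
2814 mod 7 = 0, so they are the same weekday.
(Oct 6, 2364 is a Tuesday; Jun 20, 2372 is a Tuesday.)

Yes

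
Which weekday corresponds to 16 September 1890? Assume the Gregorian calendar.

Doomsday rule: the anchor day for the 1800s is Friday. For year 90: 90÷12 = 7 r 6, and 6÷4 = 1, so 7+6+1 = 14.
Friday + 14 ≡ Friday — that's 1890's doomsday.
In September the doomsday date is Sep 5.
Sep 16 is 11 days after Sep 5; 11 mod 7 = 4, so Friday + 4 = Tuesday.

Tuesday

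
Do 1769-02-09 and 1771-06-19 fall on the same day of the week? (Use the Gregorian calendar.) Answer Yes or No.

From Feb 9, 1769 to Jun 19, 1771 is 860 days.
860 mod 7 = 6, so they are different weekdays.
(Feb 9, 1769 is a Thursday; Jun 19, 1771 is a Wednesday.)

No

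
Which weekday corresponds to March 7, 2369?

Friday

Doomsday rule: the anchor day for the 2300s is Wednesday. For year 69: 69÷12 = 5 r 9, and 9÷4 = 2, so 5+9+2 = 16.
Wednesday + 16 ≡ Friday — that's 2369's doomsday.
In March the doomsday date is Mar 14.
Mar 7 is 7 days before Mar 14; 7 mod 7 = 0, so Friday − 0 = Friday.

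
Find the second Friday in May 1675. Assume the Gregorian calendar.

May 10, 1675

May 1, 1675 is a Wednesday.
The first Friday is therefore May 3 (2 days later).
The second Friday is 3 + 1×7 = May 10.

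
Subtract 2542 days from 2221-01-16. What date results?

−366 (one year; includes Feb 29, 2220) → Jan 16, 2220 (2176 left).
−365 (one year) → Jan 16, 2219 (1811 left).
−365 (one year) → Jan 16, 2218 (1446 left).
−365 (one year) → Jan 16, 2217 (1081 left).
−366 (one year; includes Feb 29, 2216) → Jan 16, 2216 (715 left).
−365 (one year) → Jan 16, 2215 (350 left).
−16 → Dec 31, 2214 (end of Dec, 31 days; 334 left).
−31 → Nov 30, 2214 (end of Nov, 30 days; 303 left).
−30 → Oct 31, 2214 (end of Oct, 31 days; 273 left).
−31 → Sep 30, 2214 (end of Sep, 30 days; 242 left).
−30 → Aug 31, 2214 (end of Aug, 31 days; 212 left).
−31 → Jul 31, 2214 (end of Jul, 31 days; 181 left).
−31 → Jun 30, 2214 (end of Jun, 30 days; 150 left).
−30 → May 31, 2214 (end of May, 31 days; 120 left).
−31 → Apr 30, 2214 (end of Apr, 30 days; 89 left).
−30 → Mar 31, 2214 (end of Mar, 31 days; 59 left).
−31 → Feb 28, 2214 (end of Feb, 28 days; 28 left).
−28 → Jan 31, 2214 (end of Jan, 31 days; 0 left).

January 31, 2214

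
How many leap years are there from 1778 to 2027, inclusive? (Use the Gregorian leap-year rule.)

60

Multiples of 4 in [1778,2027]: 62.
Of those, multiples of 100: 3 (not leap unless ÷400).
Multiples of 400: 1.
Leap years = 62 − 3 + 1 = 60.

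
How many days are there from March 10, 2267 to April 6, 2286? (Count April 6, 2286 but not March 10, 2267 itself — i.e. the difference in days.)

Mar 10, 2267 → Mar 10, 2268: 366 days (Feb 29, 2268 is in that span).
Mar 10, 2268 → Mar 10, 2269: 365 days.
Mar 10, 2269 → Mar 10, 2270: 365 days.
Mar 10, 2270 → Mar 10, 2271: 365 days.
Mar 10, 2271 → Mar 10, 2272: 366 days (Feb 29, 2272 is in that span).
Mar 10, 2272 → Mar 10, 2273: 365 days.
Mar 10, 2273 → Mar 10, 2274: 365 days.
Mar 10, 2274 → Mar 10, 2275: 365 days.
Mar 10, 2275 → Mar 10, 2276: 366 days (Feb 29, 2276 is in that span).
Mar 10, 2276 → Mar 10, 2277: 365 days.
Mar 10, 2277 → Mar 10, 2278: 365 days.
Mar 10, 2278 → Mar 10, 2279: 365 days.
Mar 10, 2279 → Mar 10, 2280: 366 days (Feb 29, 2280 is in that span).
Mar 10, 2280 → Mar 10, 2281: 365 days.
Mar 10, 2281 → Mar 10, 2282: 365 days.
Mar 10, 2282 → Mar 10, 2283: 365 days.
Mar 10, 2283 → Mar 10, 2284: 366 days (Feb 29, 2284 is in that span).
Mar 10, 2284 → Mar 10, 2285: 365 days.
Mar 10, 2285 → Apr 10, 2285: 31 days (March has 31).
Apr 10, 2285 → May 10, 2285: 30 days (April has 30).
May 10, 2285 → Jun 10, 2285: 31 days (May has 31).
Jun 10, 2285 → Jul 10, 2285: 30 days (June has 30).
Jul 10, 2285 → Aug 10, 2285: 31 days (July has 31).
Aug 10, 2285 → Sep 10, 2285: 31 days (August has 31).
Sep 10, 2285 → Oct 10, 2285: 30 days (September has 30).
Oct 10, 2285 → Nov 10, 2285: 31 days (October has 31).
Nov 10, 2285 → Dec 10, 2285: 30 days (November has 30).
Dec 10, 2285 → Jan 10, 2286: 31 days (December has 31).
Jan 10, 2286 → Feb 10, 2286: 31 days (January has 31).
Feb 10, 2286 → Mar 10, 2286: 28 days (February has 28).
Mar 10, 2286 → Apr 6, 2286: 27 days.
Total: 6967 days.

6967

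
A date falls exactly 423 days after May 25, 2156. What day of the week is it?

Friday

May 25, 2156 is a Tuesday.
423 mod 7 = 3, so 423 days after a Tuesday is Tuesday + 3 = Friday.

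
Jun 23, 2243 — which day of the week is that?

Friday

Doomsday rule: the anchor day for the 2200s is Friday. For year 43: 43÷12 = 3 r 7, and 7÷4 = 1, so 3+7+1 = 11.
Friday + 11 ≡ Tuesday — that's 2243's doomsday.
In June the doomsday date is Jun 6.
Jun 23 is 17 days after Jun 6; 17 mod 7 = 3, so Tuesday + 3 = Friday.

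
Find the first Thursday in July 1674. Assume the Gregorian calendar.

July 5, 1674

July 1, 1674 is a Sunday.
The first Thursday is therefore July 5 (4 days later).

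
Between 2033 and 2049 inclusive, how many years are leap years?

Multiples of 4 in [2033,2049]: 4.
Of those, multiples of 100: 0 (not leap unless ÷400).
Multiples of 400: 0.
Leap years = 4 − 0 + 0 = 4.

4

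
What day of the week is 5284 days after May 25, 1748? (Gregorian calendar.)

May 25, 1748 is a Saturday.
5284 mod 7 = 6, so 5284 days after a Saturday is Saturday + 6 = Friday.

Friday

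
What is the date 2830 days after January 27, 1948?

October 27, 1955

+366 (one year; includes Feb 29, 1948) → Jan 27, 1949 (2464 left).
+365 (one year) → Jan 27, 1950 (2099 left).
+365 (one year) → Jan 27, 1951 (1734 left).
+365 (one year) → Jan 27, 1952 (1369 left).
+366 (one year; includes Feb 29, 1952) → Jan 27, 1953 (1003 left).
+365 (one year) → Jan 27, 1954 (638 left).
+365 (one year) → Jan 27, 1955 (273 left).
Jan has 31 days: +5 → Feb 1, 1955 (268 left).
Feb has 28 days: +28 → Mar 1, 1955 (240 left).
Mar has 31 days: +31 → Apr 1, 1955 (209 left).
Apr has 30 days: +30 → May 1, 1955 (179 left).
May has 31 days: +31 → Jun 1, 1955 (148 left).
Jun has 30 days: +30 → Jul 1, 1955 (118 left).
Jul has 31 days: +31 → Aug 1, 1955 (87 left).
Aug has 31 days: +31 → Sep 1, 1955 (56 left).
Sep has 30 days: +30 → Oct 1, 1955 (26 left).
+26 → Oct 27, 1955.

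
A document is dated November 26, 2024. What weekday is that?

Tuesday

Doomsday rule: the anchor day for the 2000s is Tuesday. For year 24: 24÷12 = 2 r 0, and 0÷4 = 0, so 2+0+0 = 2.
Tuesday + 2 ≡ Thursday — that's 2024's doomsday.
In November the doomsday date is Nov 7.
Nov 26 is 19 days after Nov 7; 19 mod 7 = 5, so Thursday + 5 = Tuesday.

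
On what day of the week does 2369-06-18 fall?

Wednesday

Doomsday rule: the anchor day for the 2300s is Wednesday. For year 69: 69÷12 = 5 r 9, and 9÷4 = 2, so 5+9+2 = 16.
Wednesday + 16 ≡ Friday — that's 2369's doomsday.
In June the doomsday date is Jun 6.
Jun 18 is 12 days after Jun 6; 12 mod 7 = 5, so Friday + 5 = Wednesday.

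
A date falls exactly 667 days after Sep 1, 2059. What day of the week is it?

First find the weekday of Sep 1, 2059. Doomsday rule: the anchor day for the 2000s is Tuesday. For year 59: 59÷12 = 4 r 11, and 11÷4 = 2, so 4+11+2 = 17.
Tuesday + 17 ≡ Friday — that's 2059's doomsday.
In September the doomsday date is Sep 5.
Sep 1 is 4 days before Sep 5; 4 mod 7 = 4, so Friday − 4 = Monday.
667 mod 7 = 2, so 667 days after a Monday is Monday + 2 = Wednesday.

Wednesday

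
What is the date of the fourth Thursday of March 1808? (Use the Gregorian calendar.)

March 1, 1808 is a Tuesday.
The first Thursday is therefore March 3 (2 days later).
The fourth Thursday is 3 + 3×7 = March 24.

March 24, 1808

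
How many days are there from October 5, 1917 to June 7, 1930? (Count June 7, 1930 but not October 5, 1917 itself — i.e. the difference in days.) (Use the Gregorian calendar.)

Oct 5, 1917 → Oct 5, 1918: 365 days.
Oct 5, 1918 → Oct 5, 1919: 365 days.
Oct 5, 1919 → Oct 5, 1920: 366 days (Feb 29, 1920 is in that span).
Oct 5, 1920 → Oct 5, 1921: 365 days.
Oct 5, 1921 → Oct 5, 1922: 365 days.
Oct 5, 1922 → Oct 5, 1923: 365 days.
Oct 5, 1923 → Oct 5, 1924: 366 days (Feb 29, 1924 is in that span).
Oct 5, 1924 → Oct 5, 1925: 365 days.
Oct 5, 1925 → Oct 5, 1926: 365 days.
Oct 5, 1926 → Oct 5, 1927: 365 days.
Oct 5, 1927 → Oct 5, 1928: 366 days (Feb 29, 1928 is in that span).
Oct 5, 1928 → Oct 5, 1929: 365 days.
Oct 5, 1929 → Nov 5, 1929: 31 days (October has 31).
Nov 5, 1929 → Dec 5, 1929: 30 days (November has 30).
Dec 5, 1929 → Jan 5, 1930: 31 days (December has 31).
Jan 5, 1930 → Feb 5, 1930: 31 days (January has 31).
Feb 5, 1930 → Mar 5, 1930: 28 days (February has 28).
Mar 5, 1930 → Apr 5, 1930: 31 days (March has 31).
Apr 5, 1930 → May 5, 1930: 30 days (April has 30).
May 5, 1930 → Jun 5, 1930: 31 days (May has 31).
Jun 5, 1930 → Jun 7, 1930: 2 days.
Total: 4628 days.

4628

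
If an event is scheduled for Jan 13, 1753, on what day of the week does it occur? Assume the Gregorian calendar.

Saturday

Doomsday rule: the anchor day for the 1700s is Sunday. For year 53: 53÷12 = 4 r 5, and 5÷4 = 1, so 4+5+1 = 10.
Sunday + 10 ≡ Wednesday — that's 1753's doomsday.
In January the doomsday date is Jan 3 (1753 is not a leap year).
Jan 13 is 10 days after Jan 3; 10 mod 7 = 3, so Wednesday + 3 = Saturday.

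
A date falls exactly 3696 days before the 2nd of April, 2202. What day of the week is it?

Apr 2, 2202 is a Friday.
3696 mod 7 = 0, so 3696 days before a Friday is Friday − 0 = Friday.

Friday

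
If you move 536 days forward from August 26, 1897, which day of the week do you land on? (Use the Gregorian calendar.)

Monday

First find the weekday of Aug 26, 1897. Doomsday rule: the anchor day for the 1800s is Friday. For year 97: 97÷12 = 8 r 1, and 1÷4 = 0, so 8+1+0 = 9.
Friday + 9 ≡ Sunday — that's 1897's doomsday.
In August the doomsday date is Aug 8.
Aug 26 is 18 days after Aug 8; 18 mod 7 = 4, so Sunday + 4 = Thursday.
536 mod 7 = 4, so 536 days after a Thursday is Thursday + 4 = Monday.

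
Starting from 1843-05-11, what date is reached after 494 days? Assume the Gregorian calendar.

September 16, 1844

+366 (one year; includes Feb 29, 1844) → May 11, 1844 (128 left).
May has 31 days: +21 → Jun 1, 1844 (107 left).
Jun has 30 days: +30 → Jul 1, 1844 (77 left).
Jul has 31 days: +31 → Aug 1, 1844 (46 left).
Aug has 31 days: +31 → Sep 1, 1844 (15 left).
+15 → Sep 16, 1844.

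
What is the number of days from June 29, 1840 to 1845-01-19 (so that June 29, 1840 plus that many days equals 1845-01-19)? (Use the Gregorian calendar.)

1665

Jun 29, 1840 → Jun 29, 1841: 365 days.
Jun 29, 1841 → Jun 29, 1842: 365 days.
Jun 29, 1842 → Jun 29, 1843: 365 days.
Jun 29, 1843 → Jun 29, 1844: 366 days (Feb 29, 1844 is in that span).
Jun 29, 1844 → Jul 29, 1844: 30 days (June has 30).
Jul 29, 1844 → Aug 29, 1844: 31 days (July has 31).
Aug 29, 1844 → Sep 29, 1844: 31 days (August has 31).
Sep 29, 1844 → Oct 29, 1844: 30 days (September has 30).
Oct 29, 1844 → Nov 29, 1844: 31 days (October has 31).
Nov 29, 1844 → Dec 29, 1844: 30 days (November has 30).
Dec 29, 1844 → Jan 19, 1845: 21 days.
Total: 1665 days.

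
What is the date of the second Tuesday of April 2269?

April 1, 2269 is a Thursday.
The first Tuesday is therefore April 6 (5 days later).
The second Tuesday is 6 + 1×7 = April 13.

April 13, 2269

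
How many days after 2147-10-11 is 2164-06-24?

6101

Oct 11, 2147 → Oct 11, 2148: 366 days (Feb 29, 2148 is in that span).
Oct 11, 2148 → Oct 11, 2149: 365 days.
Oct 11, 2149 → Oct 11, 2150: 365 days.
Oct 11, 2150 → Oct 11, 2151: 365 days.
Oct 11, 2151 → Oct 11, 2152: 366 days (Feb 29, 2152 is in that span).
Oct 11, 2152 → Oct 11, 2153: 365 days.
Oct 11, 2153 → Oct 11, 2154: 365 days.
Oct 11, 2154 → Oct 11, 2155: 365 days.
Oct 11, 2155 → Oct 11, 2156: 366 days (Feb 29, 2156 is in that span).
Oct 11, 2156 → Oct 11, 2157: 365 days.
Oct 11, 2157 → Oct 11, 2158: 365 days.
Oct 11, 2158 → Oct 11, 2159: 365 days.
Oct 11, 2159 → Oct 11, 2160: 366 days (Feb 29, 2160 is in that span).
Oct 11, 2160 → Oct 11, 2161: 365 days.
Oct 11, 2161 → Oct 11, 2162: 365 days.
Oct 11, 2162 → Oct 11, 2163: 365 days.
Oct 11, 2163 → Nov 11, 2163: 31 days (October has 31).
Nov 11, 2163 → Dec 11, 2163: 30 days (November has 30).
Dec 11, 2163 → Jan 11, 2164: 31 days (December has 31).
Jan 11, 2164 → Feb 11, 2164: 31 days (January has 31).
Feb 11, 2164 → Mar 11, 2164: 29 days (February has 29).
Mar 11, 2164 → Apr 11, 2164: 31 days (March has 31).
Apr 11, 2164 → May 11, 2164: 30 days (April has 30).
May 11, 2164 → Jun 11, 2164: 31 days (May has 31).
Jun 11, 2164 → Jun 24, 2164: 13 days.
Total: 6101 days.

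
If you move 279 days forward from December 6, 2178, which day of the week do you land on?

Dec 6, 2178 is a Sunday.
279 mod 7 = 6, so 279 days after a Sunday is Sunday + 6 = Saturday.

Saturday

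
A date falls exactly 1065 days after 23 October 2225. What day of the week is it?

Monday

Oct 23, 2225 is a Sunday.
1065 mod 7 = 1, so 1065 days after a Sunday is Sunday + 1 = Monday.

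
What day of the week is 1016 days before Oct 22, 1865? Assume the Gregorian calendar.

Oct 22, 1865 is a Sunday.
1016 mod 7 = 1, so 1016 days before a Sunday is Sunday − 1 = Saturday.

Saturday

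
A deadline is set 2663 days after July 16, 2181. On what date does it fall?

+365 (one year) → Jul 16, 2182 (2298 left).
+365 (one year) → Jul 16, 2183 (1933 left).
+366 (one year; includes Feb 29, 2184) → Jul 16, 2184 (1567 left).
+365 (one year) → Jul 16, 2185 (1202 left).
+365 (one year) → Jul 16, 2186 (837 left).
+365 (one year) → Jul 16, 2187 (472 left).
+366 (one year; includes Feb 29, 2188) → Jul 16, 2188 (106 left).
Jul has 31 days: +16 → Aug 1, 2188 (90 left).
Aug has 31 days: +31 → Sep 1, 2188 (59 left).
Sep has 30 days: +30 → Oct 1, 2188 (29 left).
+29 → Oct 30, 2188.

October 30, 2188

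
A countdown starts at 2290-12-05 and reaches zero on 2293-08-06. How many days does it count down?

Dec 5, 2290 → Dec 5, 2291: 365 days.
Dec 5, 2291 → Dec 5, 2292: 366 days (Feb 29, 2292 is in that span).
Dec 5, 2292 → Jan 5, 2293: 31 days (December has 31).
Jan 5, 2293 → Feb 5, 2293: 31 days (January has 31).
Feb 5, 2293 → Mar 5, 2293: 28 days (February has 28).
Mar 5, 2293 → Apr 5, 2293: 31 days (March has 31).
Apr 5, 2293 → May 5, 2293: 30 days (April has 30).
May 5, 2293 → Jun 5, 2293: 31 days (May has 31).
Jun 5, 2293 → Jul 5, 2293: 30 days (June has 30).
Jul 5, 2293 → Aug 5, 2293: 31 days (July has 31).
Aug 5, 2293 → Aug 6, 2293: 1 days.
Total: 975 days.

975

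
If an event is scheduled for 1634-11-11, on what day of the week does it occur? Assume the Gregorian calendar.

Doomsday rule: the anchor day for the 1600s is Tuesday. For year 34: 34÷12 = 2 r 10, and 10÷4 = 2, so 2+10+2 = 14.
Tuesday + 14 ≡ Tuesday — that's 1634's doomsday.
In November the doomsday date is Nov 7.
Nov 11 is 4 days after Nov 7; 4 mod 7 = 4, so Tuesday + 4 = Saturday.

Saturday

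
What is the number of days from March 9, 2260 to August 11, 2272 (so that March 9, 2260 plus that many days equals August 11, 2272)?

4538

Mar 9, 2260 → Mar 9, 2261: 365 days.
Mar 9, 2261 → Mar 9, 2262: 365 days.
Mar 9, 2262 → Mar 9, 2263: 365 days.
Mar 9, 2263 → Mar 9, 2264: 366 days (Feb 29, 2264 is in that span).
Mar 9, 2264 → Mar 9, 2265: 365 days.
Mar 9, 2265 → Mar 9, 2266: 365 days.
Mar 9, 2266 → Mar 9, 2267: 365 days.
Mar 9, 2267 → Mar 9, 2268: 366 days (Feb 29, 2268 is in that span).
Mar 9, 2268 → Mar 9, 2269: 365 days.
Mar 9, 2269 → Mar 9, 2270: 365 days.
Mar 9, 2270 → Mar 9, 2271: 365 days.
Mar 9, 2271 → Mar 9, 2272: 366 days (Feb 29, 2272 is in that span).
Mar 9, 2272 → Apr 9, 2272: 31 days (March has 31).
Apr 9, 2272 → May 9, 2272: 30 days (April has 30).
May 9, 2272 → Jun 9, 2272: 31 days (May has 31).
Jun 9, 2272 → Jul 9, 2272: 30 days (June has 30).
Jul 9, 2272 → Aug 9, 2272: 31 days (July has 31).
Aug 9, 2272 → Aug 11, 2272: 2 days.
Total: 4538 days.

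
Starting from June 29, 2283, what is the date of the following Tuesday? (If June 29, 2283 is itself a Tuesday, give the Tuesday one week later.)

July 3, 2283

Jun 29, 2283 is a Friday.
From Friday to the next Tuesday is 4 days.
Jun 29, 2283 + 4 = Jul 3, 2283.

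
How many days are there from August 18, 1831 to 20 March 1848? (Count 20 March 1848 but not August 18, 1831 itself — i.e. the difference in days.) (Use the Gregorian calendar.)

6059

Aug 18, 1831 → Aug 18, 1832: 366 days (Feb 29, 1832 is in that span).
Aug 18, 1832 → Aug 18, 1833: 365 days.
Aug 18, 1833 → Aug 18, 1834: 365 days.
Aug 18, 1834 → Aug 18, 1835: 365 days.
Aug 18, 1835 → Aug 18, 1836: 366 days (Feb 29, 1836 is in that span).
Aug 18, 1836 → Aug 18, 1837: 365 days.
Aug 18, 1837 → Aug 18, 1838: 365 days.
Aug 18, 1838 → Aug 18, 1839: 365 days.
Aug 18, 1839 → Aug 18, 1840: 366 days (Feb 29, 1840 is in that span).
Aug 18, 1840 → Aug 18, 1841: 365 days.
Aug 18, 1841 → Aug 18, 1842: 365 days.
Aug 18, 1842 → Aug 18, 1843: 365 days.
Aug 18, 1843 → Aug 18, 1844: 366 days (Feb 29, 1844 is in that span).
Aug 18, 1844 → Aug 18, 1845: 365 days.
Aug 18, 1845 → Aug 18, 1846: 365 days.
Aug 18, 1846 → Aug 18, 1847: 365 days.
Aug 18, 1847 → Sep 18, 1847: 31 days (August has 31).
Sep 18, 1847 → Oct 18, 1847: 30 days (September has 30).
Oct 18, 1847 → Nov 18, 1847: 31 days (October has 31).
Nov 18, 1847 → Dec 18, 1847: 30 days (November has 30).
Dec 18, 1847 → Jan 18, 1848: 31 days (December has 31).
Jan 18, 1848 → Feb 18, 1848: 31 days (January has 31).
Feb 18, 1848 → Mar 18, 1848: 29 days (February has 29).
Mar 18, 1848 → Mar 20, 1848: 2 days.
Total: 6059 days.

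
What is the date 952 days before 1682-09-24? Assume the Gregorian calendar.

February 15, 1680

−365 (one year) → Sep 24, 1681 (587 left).
−365 (one year) → Sep 24, 1680 (222 left).
−24 → Aug 31, 1680 (end of Aug, 31 days; 198 left).
−31 → Jul 31, 1680 (end of Jul, 31 days; 167 left).
−31 → Jun 30, 1680 (end of Jun, 30 days; 136 left).
−30 → May 31, 1680 (end of May, 31 days; 106 left).
−31 → Apr 30, 1680 (end of Apr, 30 days; 75 left).
−30 → Mar 31, 1680 (end of Mar, 31 days; 45 left).
−31 → Feb 29, 1680 (end of Feb, 29 days; 14 left).
−14 → Feb 15, 1680.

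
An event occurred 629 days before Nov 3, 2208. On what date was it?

−366 (one year; includes Feb 29, 2208) → Nov 3, 2207 (263 left).
−3 → Oct 31, 2207 (end of Oct, 31 days; 260 left).
−31 → Sep 30, 2207 (end of Sep, 30 days; 229 left).
−30 → Aug 31, 2207 (end of Aug, 31 days; 199 left).
−31 → Jul 31, 2207 (end of Jul, 31 days; 168 left).
−31 → Jun 30, 2207 (end of Jun, 30 days; 137 left).
−30 → May 31, 2207 (end of May, 31 days; 107 left).
−31 → Apr 30, 2207 (end of Apr, 30 days; 76 left).
−30 → Mar 31, 2207 (end of Mar, 31 days; 46 left).
−31 → Feb 28, 2207 (end of Feb, 28 days; 15 left).
−15 → Feb 13, 2207.

February 13, 2207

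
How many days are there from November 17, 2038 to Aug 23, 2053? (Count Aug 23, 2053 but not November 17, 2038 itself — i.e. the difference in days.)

Nov 17, 2038 → Nov 17, 2039: 365 days.
Nov 17, 2039 → Nov 17, 2040: 366 days (Feb 29, 2040 is in that span).
Nov 17, 2040 → Nov 17, 2041: 365 days.
Nov 17, 2041 → Nov 17, 2042: 365 days.
Nov 17, 2042 → Nov 17, 2043: 365 days.
Nov 17, 2043 → Nov 17, 2044: 366 days (Feb 29, 2044 is in that span).
Nov 17, 2044 → Nov 17, 2045: 365 days.
Nov 17, 2045 → Nov 17, 2046: 365 days.
Nov 17, 2046 → Nov 17, 2047: 365 days.
Nov 17, 2047 → Nov 17, 2048: 366 days (Feb 29, 2048 is in that span).
Nov 17, 2048 → Nov 17, 2049: 365 days.
Nov 17, 2049 → Nov 17, 2050: 365 days.
Nov 17, 2050 → Nov 17, 2051: 365 days.
Nov 17, 2051 → Nov 17, 2052: 366 days (Feb 29, 2052 is in that span).
Nov 17, 2052 → Dec 17, 2052: 30 days (November has 30).
Dec 17, 2052 → Jan 17, 2053: 31 days (December has 31).
Jan 17, 2053 → Feb 17, 2053: 31 days (January has 31).
Feb 17, 2053 → Mar 17, 2053: 28 days (February has 28).
Mar 17, 2053 → Apr 17, 2053: 31 days (March has 31).
Apr 17, 2053 → May 17, 2053: 30 days (April has 30).
May 17, 2053 → Jun 17, 2053: 31 days (May has 31).
Jun 17, 2053 → Jul 17, 2053: 30 days (June has 30).
Jul 17, 2053 → Aug 17, 2053: 31 days (July has 31).
Aug 17, 2053 → Aug 23, 2053: 6 days.
Total: 5393 days.

5393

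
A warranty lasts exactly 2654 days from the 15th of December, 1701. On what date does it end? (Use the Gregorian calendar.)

+365 (one year) → Dec 15, 1702 (2289 left).
+365 (one year) → Dec 15, 1703 (1924 left).
+366 (one year; includes Feb 29, 1704) → Dec 15, 1704 (1558 left).
+365 (one year) → Dec 15, 1705 (1193 left).
+365 (one year) → Dec 15, 1706 (828 left).
+365 (one year) → Dec 15, 1707 (463 left).
+366 (one year; includes Feb 29, 1708) → Dec 15, 1708 (97 left).
Dec has 31 days: +17 → Jan 1, 1709 (80 left).
Jan has 31 days: +31 → Feb 1, 1709 (49 left).
Feb has 28 days: +28 → Mar 1, 1709 (21 left).
+21 → Mar 22, 1709.

March 22, 1709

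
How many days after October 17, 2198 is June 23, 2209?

3901

Oct 17, 2198 → Oct 17, 2199: 365 days.
Oct 17, 2199 → Oct 17, 2200: 365 days.
Oct 17, 2200 → Oct 17, 2201: 365 days.
Oct 17, 2201 → Oct 17, 2202: 365 days.
Oct 17, 2202 → Oct 17, 2203: 365 days.
Oct 17, 2203 → Oct 17, 2204: 366 days (Feb 29, 2204 is in that span).
Oct 17, 2204 → Oct 17, 2205: 365 days.
Oct 17, 2205 → Oct 17, 2206: 365 days.
Oct 17, 2206 → Oct 17, 2207: 365 days.
Oct 17, 2207 → Oct 17, 2208: 366 days (Feb 29, 2208 is in that span).
Oct 17, 2208 → Nov 17, 2208: 31 days (October has 31).
Nov 17, 2208 → Dec 17, 2208: 30 days (November has 30).
Dec 17, 2208 → Jan 17, 2209: 31 days (December has 31).
Jan 17, 2209 → Feb 17, 2209: 31 days (January has 31).
Feb 17, 2209 → Mar 17, 2209: 28 days (February has 28).
Mar 17, 2209 → Apr 17, 2209: 31 days (March has 31).
Apr 17, 2209 → May 17, 2209: 30 days (April has 30).
May 17, 2209 → Jun 17, 2209: 31 days (May has 31).
Jun 17, 2209 → Jun 23, 2209: 6 days.
Total: 3901 days.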